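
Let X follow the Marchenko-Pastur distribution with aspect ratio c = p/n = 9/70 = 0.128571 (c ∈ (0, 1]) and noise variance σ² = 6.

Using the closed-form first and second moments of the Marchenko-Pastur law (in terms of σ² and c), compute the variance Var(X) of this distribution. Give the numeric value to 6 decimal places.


Recall the MP moments m_1 = E[X] = σ² and m_2 = E[X²] = σ⁴ (1 + c).
m_1 = E[X] = σ² = 6, so m_1² = 36.
m_2 = E[X²] = σ⁴ (1 + c) = 36 · (1 + 0.128571) = 36 · 1.128571 = 40.628571.
(Note m_2 − m_1² simplifies to c · σ⁴ = 0.128571 · 36.)

Var(X) = m_2 − m_1² = 40.628571 − 36 = 4.628571.


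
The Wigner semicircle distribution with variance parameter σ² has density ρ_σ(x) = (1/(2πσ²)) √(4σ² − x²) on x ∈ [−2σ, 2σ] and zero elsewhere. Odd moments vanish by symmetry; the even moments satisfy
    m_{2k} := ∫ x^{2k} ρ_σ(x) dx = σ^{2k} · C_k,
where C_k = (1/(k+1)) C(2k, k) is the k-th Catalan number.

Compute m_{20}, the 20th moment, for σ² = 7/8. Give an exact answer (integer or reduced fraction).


By the scaled semicircle moment identity, m_{2k} = σ^{2k} · C_k with k = 10.
C_10 = (1/(k+1)) · C(2k, k) = (1/11) · C(20, 10) = (1/11) · 184756 = 16796.
σ^{2k} = (σ²)^k = (7/8)^10 = 282475249/1073741824.

Therefore m_{20} = σ^{20} · C_10 = (282475249/1073741824) · 16796 = 1186113570551/268435456.


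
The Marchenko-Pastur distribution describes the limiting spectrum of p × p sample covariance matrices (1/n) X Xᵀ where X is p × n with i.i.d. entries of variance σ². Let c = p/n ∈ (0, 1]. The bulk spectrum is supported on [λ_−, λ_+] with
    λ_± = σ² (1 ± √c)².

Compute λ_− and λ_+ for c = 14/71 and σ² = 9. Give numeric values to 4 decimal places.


c = 14/71 = 0.197183; √c = 0.444053.
λ_− = σ² (1 − √c)² = 9 · (1 − 0.444053)² = 9 · (0.555947)² = 2.781693.
λ_+ = σ² (1 + √c)² = 9 · (1 + 0.444053)² = 9 · (1.444053)² = 18.767603.

Rounded to 4 decimal places: λ_− ≈ 2.7817, λ_+ ≈ 18.7676.


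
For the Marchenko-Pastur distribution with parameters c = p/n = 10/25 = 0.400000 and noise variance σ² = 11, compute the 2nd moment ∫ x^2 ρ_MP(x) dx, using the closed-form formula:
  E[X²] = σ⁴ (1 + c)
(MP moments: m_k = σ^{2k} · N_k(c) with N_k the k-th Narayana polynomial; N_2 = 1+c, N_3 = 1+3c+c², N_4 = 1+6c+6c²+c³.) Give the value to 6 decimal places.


E[X²] = σ⁴ (1 + c) (second MP moment). With σ² = 11 (so σ⁴ = 121) and c = 10/25 = 0.400000: E[X²] = 121 · (1 + 0.400000) = 121 · 1.400000.

So E[X^2] = 169.400000.


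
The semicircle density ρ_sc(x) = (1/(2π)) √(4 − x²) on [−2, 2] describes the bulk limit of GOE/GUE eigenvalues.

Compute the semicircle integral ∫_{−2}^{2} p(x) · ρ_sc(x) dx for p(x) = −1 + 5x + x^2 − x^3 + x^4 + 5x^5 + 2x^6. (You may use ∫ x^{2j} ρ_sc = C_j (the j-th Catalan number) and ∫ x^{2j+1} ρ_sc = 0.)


Write p(x) = Σ a_i x^i, split into monomials and integrate each against ρ_sc separately.
Using ∫ x^{2j} ρ_sc = C_j = (1/(j+1)) C(2j, j) (Catalan numbers) and ∫ x^{2j+1} ρ_sc = 0 (odd monomials vanish by symmetry):
  i = 0 (even): a_0 · C_{0} = -1 · 1 = -1
  i = 1 (odd): ∫ x^1 ρ_sc = 0 (vanishes)
  i = 2 (even): a_2 · C_{1} = 1 · 1 = 1
  i = 3 (odd): ∫ x^3 ρ_sc = 0 (vanishes)
  i = 4 (even): a_4 · C_{2} = 1 · 2 = 2
  i = 5 (odd): ∫ x^5 ρ_sc = 0 (vanishes)
  i = 6 (even): a_6 · C_{3} = 2 · 5 = 10

Summing the contributions: ∫_{−2}^{2} p(x) ρ_sc(x) dx = (-1) + 1 + 2 + 10 = 12.


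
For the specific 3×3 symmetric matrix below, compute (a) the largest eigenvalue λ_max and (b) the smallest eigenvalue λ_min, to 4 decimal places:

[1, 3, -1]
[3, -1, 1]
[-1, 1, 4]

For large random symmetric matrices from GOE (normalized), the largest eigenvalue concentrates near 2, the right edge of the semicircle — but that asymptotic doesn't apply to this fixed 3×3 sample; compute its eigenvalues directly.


Since M is real symmetric, all three eigenvalues are real; they are the roots of det(λI − M) = λ³ − (tr M) λ² + s λ − det M, where s is the sum of the principal 2×2 minors.
tr M = 1 + (-1) + 4 = 4.
s = (1·(-1) − 3²) + (1·4 − (-1)²) + ((-1)·4 − 1²) = -10 + 3 + (-5) = -12.
det M (expand along row 1) = 1·(-5) − 3·13 + (-1)·2 = -46.
Characteristic polynomial: λ³ − 4λ² − 12λ + 46 = 0.
Substitute λ = y + (tr M)/3 = y + 1.333333 to remove the quadratic term: y³ + p·y + q = 0 with p = s − (tr M)²/3 = -17.333333 and q = −2(tr M)³/27 + (tr M)·s/3 − det M = 25.259259.
Three real roots ⇒ use the trigonometric (Viète) form: r = 2√(−p/3) = 4.807402, φ = arccos(3q/(p·r)) = arccos(-0.909388) = 2.712607 rad.
y_k = r·cos(φ/3 − 2πk/3) for k = 0, 1, 2 gives y = 2.972477, 1.785859, -4.758335.
λ_k = y_k + 1.333333 gives λ = 4.3058, 3.1192, -3.4250 (check: the sum is 4.0000 = tr M).

Hence λ_max = 4.3058 and λ_min = -3.4250.


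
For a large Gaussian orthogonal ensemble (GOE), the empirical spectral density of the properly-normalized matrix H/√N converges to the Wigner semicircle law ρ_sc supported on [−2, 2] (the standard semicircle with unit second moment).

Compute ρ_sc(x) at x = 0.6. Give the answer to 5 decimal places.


ρ_sc(x) = (1/(2π)) √(4 − x²). With x = 0.6:
  4 − x² = 4 − (0.6)² = 4 − 0.360000 = 3.640000.
  √(4 − x²) = 1.907878.
  1/(2π) = 0.159155.
  ρ_sc(0.6) = 0.159155 · 1.907878 = 0.303648.

Rounded to 5 decimal places: ρ_sc(0.6) ≈ 0.30365.


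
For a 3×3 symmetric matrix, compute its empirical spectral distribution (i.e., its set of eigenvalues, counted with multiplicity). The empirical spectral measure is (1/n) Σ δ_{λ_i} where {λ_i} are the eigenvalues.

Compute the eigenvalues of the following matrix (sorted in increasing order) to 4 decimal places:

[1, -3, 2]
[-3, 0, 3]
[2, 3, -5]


Since M is real symmetric, all three eigenvalues are real; they are the roots of det(λI − M) = λ³ − (tr M) λ² + s λ − det M, where s is the sum of the principal 2×2 minors.
tr M = 1 + 0 + (-5) = -4.
s = (1·0 − (-3)²) + (1·(-5) − 2²) + (0·(-5) − 3²) = -9 + (-9) + (-9) = -27.
det M (expand along row 1) = 1·(-9) − (-3)·9 + 2·(-9) = 0.
Characteristic polynomial: λ³ + 4λ² − 27λ = 0.
Substitute λ = y + (tr M)/3 = y − 1.333333 to remove the quadratic term: y³ + p·y + q = 0 with p = s − (tr M)²/3 = -32.333333 and q = −2(tr M)³/27 + (tr M)·s/3 − det M = 40.740741.
Three real roots ⇒ use the trigonometric (Viète) form: r = 2√(−p/3) = 6.565905, φ = arccos(3q/(p·r)) = arccos(-0.575712) = 2.184271 rad.
y_k = r·cos(φ/3 − 2πk/3) for k = 0, 1, 2 gives y = 4.901098, 1.333333, -6.234431.
λ_k = y_k − 1.333333 gives λ = 3.5678, 0.0000, -7.5678 (check: the sum is -4.0000 = tr M).

Eigenvalues sorted in increasing order: [-7.5678, 0.0000, 3.5678].


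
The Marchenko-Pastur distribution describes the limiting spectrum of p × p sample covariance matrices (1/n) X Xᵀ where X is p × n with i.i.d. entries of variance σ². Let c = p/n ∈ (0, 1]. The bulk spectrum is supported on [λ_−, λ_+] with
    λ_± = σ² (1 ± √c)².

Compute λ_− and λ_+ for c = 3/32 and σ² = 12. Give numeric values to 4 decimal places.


c = 3/32 = 0.093750; √c = 0.306186.
λ_− = σ² (1 − √c)² = 12 · (1 − 0.306186)² = 12 · (0.693814)² = 5.776531.
λ_+ = σ² (1 + √c)² = 12 · (1 + 0.306186)² = 12 · (1.306186)² = 20.473469.

Rounded to 4 decimal places: λ_− ≈ 5.7765, λ_+ ≈ 20.4735.


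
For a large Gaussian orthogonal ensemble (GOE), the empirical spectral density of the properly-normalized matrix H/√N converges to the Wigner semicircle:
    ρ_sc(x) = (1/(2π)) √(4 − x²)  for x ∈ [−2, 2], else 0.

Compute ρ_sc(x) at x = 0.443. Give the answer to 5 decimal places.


ρ_sc(x) = (1/(2π)) √(4 − x²). With x = 0.443:
  4 − x² = 4 − (0.443)² = 4 − 0.196249 = 3.803751.
  √(4 − x²) = 1.950321.
  1/(2π) = 0.159155.
  ρ_sc(0.443) = 0.159155 · 1.950321 = 0.310403.

Rounded to 5 decimal places: ρ_sc(0.443) ≈ 0.31040.


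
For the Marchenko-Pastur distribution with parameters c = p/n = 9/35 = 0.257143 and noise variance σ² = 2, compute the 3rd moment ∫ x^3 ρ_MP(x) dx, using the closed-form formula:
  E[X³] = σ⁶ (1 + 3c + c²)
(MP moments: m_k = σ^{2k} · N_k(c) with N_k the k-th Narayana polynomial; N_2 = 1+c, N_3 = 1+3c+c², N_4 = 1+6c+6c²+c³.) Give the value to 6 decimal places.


E[X³] = σ⁶ (1 + 3c + c²) (third MP moment). With σ² = 2 (so σ⁶ = 8) and c = 9/35 = 0.257143: E[X³] = 8 · (1 + 3·0.257143 + (0.257143)²) = 8 · 1.837551.

So E[X^3] = 14.700408.


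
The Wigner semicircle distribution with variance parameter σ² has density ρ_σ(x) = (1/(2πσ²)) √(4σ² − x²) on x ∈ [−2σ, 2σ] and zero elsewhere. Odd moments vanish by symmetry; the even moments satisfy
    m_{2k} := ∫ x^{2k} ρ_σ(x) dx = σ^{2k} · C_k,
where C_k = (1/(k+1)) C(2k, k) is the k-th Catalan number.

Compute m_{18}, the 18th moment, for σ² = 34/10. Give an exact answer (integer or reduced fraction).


By the scaled semicircle moment identity, m_{2k} = σ^{2k} · C_k with k = 9.
C_9 = (1/(k+1)) · C(2k, k) = (1/10) · C(18, 9) = (1/10) · 48620 = 4862.
σ^{2k} = (σ²)^k = (34/10)^9 = 118587876497/1953125.

Therefore m_{18} = σ^{18} · C_9 = (118587876497/1953125) · 4862 = 576574255528414/1953125.


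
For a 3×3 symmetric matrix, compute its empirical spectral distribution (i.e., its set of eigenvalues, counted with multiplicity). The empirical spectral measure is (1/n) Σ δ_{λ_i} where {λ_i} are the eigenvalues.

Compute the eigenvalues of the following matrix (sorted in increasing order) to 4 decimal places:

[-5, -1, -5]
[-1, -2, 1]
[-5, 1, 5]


Since M is real symmetric, all three eigenvalues are real; they are the roots of det(λI − M) = λ³ − (tr M) λ² + s λ − det M, where s is the sum of the principal 2×2 minors.
tr M = -5 + (-2) + 5 = -2.
s = ((-5)·(-2) − (-1)²) + ((-5)·5 − (-5)²) + ((-2)·5 − 1²) = 9 + (-50) + (-11) = -52.
det M (expand along row 1) = (-5)·(-11) − (-1)·0 + (-5)·(-11) = 110.
Characteristic polynomial: λ³ + 2λ² − 52λ − 110 = 0.
Substitute λ = y + (tr M)/3 = y − 0.666667 to remove the quadratic term: y³ + p·y + q = 0 with p = s − (tr M)²/3 = -53.333333 and q = −2(tr M)³/27 + (tr M)·s/3 − det M = -74.740741.
Three real roots ⇒ use the trigonometric (Viète) form: r = 2√(−p/3) = 8.432740, φ = arccos(3q/(p·r)) = arccos(0.498553) = 1.048868 rad.
y_k = r·cos(φ/3 − 2πk/3) for k = 0, 1, 2 gives y = 7.922577, -1.459706, -6.462871.
λ_k = y_k − 0.666667 gives λ = 7.2559, -2.1264, -7.1295 (check: the sum is -2.0000 = tr M).

Eigenvalues sorted in increasing order: [-7.1295, -2.1264, 7.2559].


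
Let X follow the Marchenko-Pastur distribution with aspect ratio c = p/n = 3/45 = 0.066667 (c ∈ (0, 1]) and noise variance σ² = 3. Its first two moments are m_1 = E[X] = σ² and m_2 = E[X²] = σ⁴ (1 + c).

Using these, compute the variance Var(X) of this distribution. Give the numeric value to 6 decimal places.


m_1 = E[X] = σ² = 3, so m_1² = 9.
m_2 = E[X²] = σ⁴ (1 + c) = 9 · (1 + 0.066667) = 9 · 1.066667 = 9.600000.
(Note m_2 − m_1² simplifies to c · σ⁴ = 0.066667 · 9.)

Var(X) = m_2 − m_1² = 9.600000 − 9 = 0.600000.


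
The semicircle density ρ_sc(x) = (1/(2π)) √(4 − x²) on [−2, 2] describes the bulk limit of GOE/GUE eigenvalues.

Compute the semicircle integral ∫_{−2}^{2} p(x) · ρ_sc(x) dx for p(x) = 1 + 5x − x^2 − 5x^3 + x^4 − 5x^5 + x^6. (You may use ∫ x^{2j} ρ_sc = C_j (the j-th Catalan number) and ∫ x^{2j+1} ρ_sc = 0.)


Write p(x) = Σ a_i x^i, split into monomials and integrate each against ρ_sc separately.
Using ∫ x^{2j} ρ_sc = C_j = (1/(j+1)) C(2j, j) (Catalan numbers) and ∫ x^{2j+1} ρ_sc = 0 (odd monomials vanish by symmetry):
  i = 0 (even): a_0 · C_{0} = 1 · 1 = 1
  i = 1 (odd): ∫ x^1 ρ_sc = 0 (vanishes)
  i = 2 (even): a_2 · C_{1} = -1 · 1 = -1
  i = 3 (odd): ∫ x^3 ρ_sc = 0 (vanishes)
  i = 4 (even): a_4 · C_{2} = 1 · 2 = 2
  i = 5 (odd): ∫ x^5 ρ_sc = 0 (vanishes)
  i = 6 (even): a_6 · C_{3} = 1 · 5 = 5

Summing the contributions: ∫_{−2}^{2} p(x) ρ_sc(x) dx = 1 + (-1) + 2 + 5 = 7.


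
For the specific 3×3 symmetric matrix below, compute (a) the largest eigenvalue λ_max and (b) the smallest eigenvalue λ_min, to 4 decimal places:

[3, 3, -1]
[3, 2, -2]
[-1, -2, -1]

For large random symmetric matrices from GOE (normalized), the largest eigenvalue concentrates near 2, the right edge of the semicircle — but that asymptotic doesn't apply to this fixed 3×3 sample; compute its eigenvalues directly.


Since M is real symmetric, all three eigenvalues are real; they are the roots of det(λI − M) = λ³ − (tr M) λ² + s λ − det M, where s is the sum of the principal 2×2 minors.
tr M = 3 + 2 + (-1) = 4.
s = (3·2 − 3²) + (3·(-1) − (-1)²) + (2·(-1) − (-2)²) = -3 + (-4) + (-6) = -13.
det M (expand along row 1) = 3·(-6) − 3·(-5) + (-1)·(-4) = 1.
Characteristic polynomial: λ³ − 4λ² − 13λ − 1 = 0.
Substitute λ = y + (tr M)/3 = y + 1.333333 to remove the quadratic term: y³ + p·y + q = 0 with p = s − (tr M)²/3 = -18.333333 and q = −2(tr M)³/27 + (tr M)·s/3 − det M = -23.074074.
Three real roots ⇒ use the trigonometric (Viète) form: r = 2√(−p/3) = 4.944132, φ = arccos(3q/(p·r)) = arccos(0.763685) = 0.701795 rad.
y_k = r·cos(φ/3 − 2πk/3) for k = 0, 1, 2 gives y = 4.809467, -1.412208, -3.397258.
λ_k = y_k + 1.333333 gives λ = 6.1428, -0.0789, -2.0639 (check: the sum is 4.0000 = tr M).

Hence λ_max = 6.1428 and λ_min = -2.0639.


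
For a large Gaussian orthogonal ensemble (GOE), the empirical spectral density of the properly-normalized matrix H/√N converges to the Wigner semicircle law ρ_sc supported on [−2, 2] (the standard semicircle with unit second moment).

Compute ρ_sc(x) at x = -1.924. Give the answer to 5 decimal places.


ρ_sc(x) = (1/(2π)) √(4 − x²). With x = -1.924:
  4 − x² = 4 − (-1.924)² = 4 − 3.701776 = 0.298224.
  √(4 − x²) = 0.546099.
  1/(2π) = 0.159155.
  ρ_sc(-1.924) = 0.159155 · 0.546099 = 0.086914.

Rounded to 5 decimal places: ρ_sc(-1.924) ≈ 0.08691.


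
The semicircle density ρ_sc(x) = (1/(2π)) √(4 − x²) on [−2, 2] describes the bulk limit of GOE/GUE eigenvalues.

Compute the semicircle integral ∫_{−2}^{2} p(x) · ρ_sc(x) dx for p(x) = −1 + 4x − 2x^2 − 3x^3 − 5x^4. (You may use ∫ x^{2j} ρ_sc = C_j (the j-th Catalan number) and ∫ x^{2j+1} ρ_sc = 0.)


Write p(x) = Σ a_i x^i, split into monomials and integrate each against ρ_sc separately.
Using ∫ x^{2j} ρ_sc = C_j = (1/(j+1)) C(2j, j) (Catalan numbers) and ∫ x^{2j+1} ρ_sc = 0 (odd monomials vanish by symmetry):
  i = 0 (even): a_0 · C_{0} = -1 · 1 = -1
  i = 1 (odd): ∫ x^1 ρ_sc = 0 (vanishes)
  i = 2 (even): a_2 · C_{1} = -2 · 1 = -2
  i = 3 (odd): ∫ x^3 ρ_sc = 0 (vanishes)
  i = 4 (even): a_4 · C_{2} = -5 · 2 = -10

Summing the contributions: ∫_{−2}^{2} p(x) ρ_sc(x) dx = (-1) + (-2) + (-10) = -13.


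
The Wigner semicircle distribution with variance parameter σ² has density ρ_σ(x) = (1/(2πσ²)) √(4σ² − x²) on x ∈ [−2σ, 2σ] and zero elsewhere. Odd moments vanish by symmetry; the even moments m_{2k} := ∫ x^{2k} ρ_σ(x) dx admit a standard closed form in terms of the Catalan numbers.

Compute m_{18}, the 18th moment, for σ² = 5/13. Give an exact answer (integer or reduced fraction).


By the scaled semicircle moment identity, m_{2k} = σ^{2k} · C_k with k = 9.
C_9 = (1/(k+1)) · C(2k, k) = (1/10) · C(18, 9) = (1/10) · 48620 = 4862.
σ^{2k} = (σ²)^k = (5/13)^9 = 1953125/10604499373.

Therefore m_{18} = σ^{18} · C_9 = (1953125/10604499373) · 4862 = 730468750/815730721.


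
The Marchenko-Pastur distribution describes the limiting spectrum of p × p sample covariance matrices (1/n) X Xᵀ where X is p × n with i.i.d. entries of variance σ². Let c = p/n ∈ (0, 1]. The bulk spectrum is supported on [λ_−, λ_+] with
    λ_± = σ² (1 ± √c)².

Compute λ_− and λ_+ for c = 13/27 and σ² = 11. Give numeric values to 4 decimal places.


c = 13/27 = 0.481481; √c = 0.693889.
λ_− = σ² (1 − √c)² = 11 · (1 − 0.693889)² = 11 · (0.306111)² = 1.030746.
λ_+ = σ² (1 + √c)² = 11 · (1 + 0.693889)² = 11 · (1.693889)² = 31.561847.

Rounded to 4 decimal places: λ_− ≈ 1.0307, λ_+ ≈ 31.5618.


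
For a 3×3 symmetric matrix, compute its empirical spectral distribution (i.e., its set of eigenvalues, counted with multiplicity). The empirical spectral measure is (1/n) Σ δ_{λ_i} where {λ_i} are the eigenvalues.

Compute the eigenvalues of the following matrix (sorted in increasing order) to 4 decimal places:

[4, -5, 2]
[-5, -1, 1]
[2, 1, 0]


Since M is real symmetric, all three eigenvalues are real; they are the roots of det(λI − M) = λ³ − (tr M) λ² + s λ − det M, where s is the sum of the principal 2×2 minors.
tr M = 4 + (-1) + 0 = 3.
s = (4·(-1) − (-5)²) + (4·0 − 2²) + ((-1)·0 − 1²) = -29 + (-4) + (-1) = -34.
det M (expand along row 1) = 4·(-1) − (-5)·(-2) + 2·(-3) = -20.
Characteristic polynomial: λ³ − 3λ² − 34λ + 20 = 0.
Substitute λ = y + (tr M)/3 = y + 1.000000 to remove the quadratic term: y³ + p·y + q = 0 with p = s − (tr M)²/3 = -37.000000 and q = −2(tr M)³/27 + (tr M)·s/3 − det M = -16.000000.
Three real roots ⇒ use the trigonometric (Viète) form: r = 2√(−p/3) = 7.023769, φ = arccos(3q/(p·r)) = arccos(0.184701) = 1.385029 rad.
y_k = r·cos(φ/3 − 2πk/3) for k = 0, 1, 2 gives y = 6.288430, -0.434652, -5.853778.
λ_k = y_k + 1.000000 gives λ = 7.2884, 0.5653, -4.8538 (check: the sum is 3.0000 = tr M).

Eigenvalues sorted in increasing order: [-4.8538, 0.5653, 7.2884].


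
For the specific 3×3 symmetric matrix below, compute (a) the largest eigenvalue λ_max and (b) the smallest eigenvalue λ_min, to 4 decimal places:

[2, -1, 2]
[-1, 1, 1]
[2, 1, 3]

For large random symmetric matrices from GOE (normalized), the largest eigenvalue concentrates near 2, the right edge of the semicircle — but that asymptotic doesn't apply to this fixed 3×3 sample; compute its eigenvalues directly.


Since M is real symmetric, all three eigenvalues are real; they are the roots of det(λI − M) = λ³ − (tr M) λ² + s λ − det M, where s is the sum of the principal 2×2 minors.
tr M = 2 + 1 + 3 = 6.
s = (2·1 − (-1)²) + (2·3 − 2²) + (1·3 − 1²) = 1 + 2 + 2 = 5.
det M (expand along row 1) = 2·2 − (-1)·(-5) + 2·(-3) = -7.
Characteristic polynomial: λ³ − 6λ² + 5λ + 7 = 0.
Substitute λ = y + (tr M)/3 = y + 2.000000 to remove the quadratic term: y³ + p·y + q = 0 with p = s − (tr M)²/3 = -7.000000 and q = −2(tr M)³/27 + (tr M)·s/3 − det M = 1.000000.
Three real roots ⇒ use the trigonometric (Viète) form: r = 2√(−p/3) = 3.055050, φ = arccos(3q/(p·r)) = arccos(-0.140283) = 1.711543 rad.
y_k = r·cos(φ/3 − 2πk/3) for k = 0, 1, 2 gives y = 2.571201, 0.143277, -2.714479.
λ_k = y_k + 2.000000 gives λ = 4.5712, 2.1433, -0.7145 (check: the sum is 6.0000 = tr M).

Hence λ_max = 4.5712 and λ_min = -0.7145.


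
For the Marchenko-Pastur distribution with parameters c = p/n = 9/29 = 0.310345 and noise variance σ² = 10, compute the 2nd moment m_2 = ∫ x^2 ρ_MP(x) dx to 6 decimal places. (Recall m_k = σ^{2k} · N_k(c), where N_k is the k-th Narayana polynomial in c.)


E[X²] = σ⁴ (1 + c) (second MP moment). With σ² = 10 (so σ⁴ = 100) and c = 9/29 = 0.310345: E[X²] = 100 · (1 + 0.310345) = 100 · 1.310345.

So E[X^2] = 131.034483.


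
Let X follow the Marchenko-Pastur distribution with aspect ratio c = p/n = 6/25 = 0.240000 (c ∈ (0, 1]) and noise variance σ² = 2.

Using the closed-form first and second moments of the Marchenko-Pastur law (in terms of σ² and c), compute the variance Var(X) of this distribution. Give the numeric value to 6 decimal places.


Recall the MP moments m_1 = E[X] = σ² and m_2 = E[X²] = σ⁴ (1 + c).
m_1 = E[X] = σ² = 2, so m_1² = 4.
m_2 = E[X²] = σ⁴ (1 + c) = 4 · (1 + 0.240000) = 4 · 1.240000 = 4.960000.
(Note m_2 − m_1² simplifies to c · σ⁴ = 0.240000 · 4.)

Var(X) = m_2 − m_1² = 4.960000 − 4 = 0.960000.


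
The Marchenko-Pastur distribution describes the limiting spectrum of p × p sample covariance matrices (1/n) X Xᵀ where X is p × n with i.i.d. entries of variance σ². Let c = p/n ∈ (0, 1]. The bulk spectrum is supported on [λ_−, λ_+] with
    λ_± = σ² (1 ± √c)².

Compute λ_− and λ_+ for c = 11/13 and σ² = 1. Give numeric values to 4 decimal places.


c = 11/13 = 0.846154; √c = 0.919866.
λ_− = σ² (1 − √c)² = 1 · (1 − 0.919866)² = 1 · (0.080134)² = 0.006421.
λ_+ = σ² (1 + √c)² = 1 · (1 + 0.919866)² = 1 · (1.919866)² = 3.685886.

Rounded to 4 decimal places: λ_− ≈ 0.0064, λ_+ ≈ 3.6859.


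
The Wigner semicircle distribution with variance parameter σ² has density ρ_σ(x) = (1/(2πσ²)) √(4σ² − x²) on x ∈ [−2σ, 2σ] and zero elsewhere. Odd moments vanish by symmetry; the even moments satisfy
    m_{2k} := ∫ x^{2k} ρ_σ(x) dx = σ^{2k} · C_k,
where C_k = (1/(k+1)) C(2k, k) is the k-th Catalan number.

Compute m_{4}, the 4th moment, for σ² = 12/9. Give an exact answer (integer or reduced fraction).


By the scaled semicircle moment identity, m_{2k} = σ^{2k} · C_k with k = 2.
C_2 = (1/(k+1)) · C(2k, k) = (1/3) · C(4, 2) = (1/3) · 6 = 2.
σ^{2k} = (σ²)^k = (12/9)^2 = 16/9.

Therefore m_{4} = σ^{4} · C_2 = (16/9) · 2 = 32/9.


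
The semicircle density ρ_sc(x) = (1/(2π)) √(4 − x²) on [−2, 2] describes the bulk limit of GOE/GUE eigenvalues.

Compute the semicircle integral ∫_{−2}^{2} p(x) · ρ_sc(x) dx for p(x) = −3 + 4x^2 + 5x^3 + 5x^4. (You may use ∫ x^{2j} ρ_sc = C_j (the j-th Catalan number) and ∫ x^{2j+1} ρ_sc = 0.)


Write p(x) = Σ a_i x^i, split into monomials and integrate each against ρ_sc separately.
Using ∫ x^{2j} ρ_sc = C_j = (1/(j+1)) C(2j, j) (Catalan numbers) and ∫ x^{2j+1} ρ_sc = 0 (odd monomials vanish by symmetry):
  i = 0 (even): a_0 · C_{0} = -3 · 1 = -3
  i = 2 (even): a_2 · C_{1} = 4 · 1 = 4
  i = 3 (odd): ∫ x^3 ρ_sc = 0 (vanishes)
  i = 4 (even): a_4 · C_{2} = 5 · 2 = 10

Summing the contributions: ∫_{−2}^{2} p(x) ρ_sc(x) dx = (-3) + 4 + 10 = 11.


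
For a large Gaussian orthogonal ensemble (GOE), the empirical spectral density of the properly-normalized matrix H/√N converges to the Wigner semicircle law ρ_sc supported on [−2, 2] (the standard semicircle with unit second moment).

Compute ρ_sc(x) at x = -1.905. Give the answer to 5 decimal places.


ρ_sc(x) = (1/(2π)) √(4 − x²). With x = -1.905:
  4 − x² = 4 − (-1.905)² = 4 − 3.629025 = 0.370975.
  √(4 − x²) = 0.609077.
  1/(2π) = 0.159155.
  ρ_sc(-1.905) = 0.159155 · 0.609077 = 0.096938.

Rounded to 5 decimal places: ρ_sc(-1.905) ≈ 0.09694.


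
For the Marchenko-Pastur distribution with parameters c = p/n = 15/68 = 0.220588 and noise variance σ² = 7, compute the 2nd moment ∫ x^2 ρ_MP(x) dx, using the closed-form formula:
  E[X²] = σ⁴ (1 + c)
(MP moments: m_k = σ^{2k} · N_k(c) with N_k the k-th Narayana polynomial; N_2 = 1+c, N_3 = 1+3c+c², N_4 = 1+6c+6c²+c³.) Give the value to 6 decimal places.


E[X²] = σ⁴ (1 + c) (second MP moment). With σ² = 7 (so σ⁴ = 49) and c = 15/68 = 0.220588: E[X²] = 49 · (1 + 0.220588) = 49 · 1.220588.

So E[X^2] = 59.808824.


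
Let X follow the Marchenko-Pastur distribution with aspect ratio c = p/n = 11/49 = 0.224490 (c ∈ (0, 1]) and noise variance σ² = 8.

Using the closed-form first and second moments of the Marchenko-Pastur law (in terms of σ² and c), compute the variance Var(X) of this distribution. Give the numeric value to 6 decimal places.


Recall the MP moments m_1 = E[X] = σ² and m_2 = E[X²] = σ⁴ (1 + c).
m_1 = E[X] = σ² = 8, so m_1² = 64.
m_2 = E[X²] = σ⁴ (1 + c) = 64 · (1 + 0.224490) = 64 · 1.224490 = 78.367347.
(Note m_2 − m_1² simplifies to c · σ⁴ = 0.224490 · 64.)

Var(X) = m_2 − m_1² = 78.367347 − 64 = 14.367347.


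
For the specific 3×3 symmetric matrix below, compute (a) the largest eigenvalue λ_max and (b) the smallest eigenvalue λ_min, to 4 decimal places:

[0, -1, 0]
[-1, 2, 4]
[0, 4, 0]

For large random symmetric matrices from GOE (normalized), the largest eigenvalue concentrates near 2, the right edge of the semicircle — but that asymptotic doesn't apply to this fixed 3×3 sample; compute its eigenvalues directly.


Since M is real symmetric, all three eigenvalues are real; they are the roots of det(λI − M) = λ³ − (tr M) λ² + s λ − det M, where s is the sum of the principal 2×2 minors.
tr M = 0 + 2 + 0 = 2.
s = (0·2 − (-1)²) + (0·0 − 0²) + (2·0 − 4²) = -1 + 0 + (-16) = -17.
det M (expand along row 1) = 0·(-16) − (-1)·0 + 0·(-4) = 0.
Characteristic polynomial: λ³ − 2λ² − 17λ = 0.
Substitute λ = y + (tr M)/3 = y + 0.666667 to remove the quadratic term: y³ + p·y + q = 0 with p = s − (tr M)²/3 = -18.333333 and q = −2(tr M)³/27 + (tr M)·s/3 − det M = -11.925926.
Three real roots ⇒ use the trigonometric (Viète) form: r = 2√(−p/3) = 4.944132, φ = arccos(3q/(p·r)) = arccos(0.394713) = 1.165040 rad.
y_k = r·cos(φ/3 − 2πk/3) for k = 0, 1, 2 gives y = 4.575974, -0.666667, -3.909307.
λ_k = y_k + 0.666667 gives λ = 5.2426, 0.0000, -3.2426 (check: the sum is 2.0000 = tr M).

Hence λ_max = 5.2426 and λ_min = -3.2426.


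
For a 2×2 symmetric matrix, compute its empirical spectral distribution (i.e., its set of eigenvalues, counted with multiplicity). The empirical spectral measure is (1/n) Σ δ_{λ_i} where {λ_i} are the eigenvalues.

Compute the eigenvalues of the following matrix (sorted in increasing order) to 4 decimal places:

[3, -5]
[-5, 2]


Since M is real symmetric, both eigenvalues are real; they are the roots of det(λI − M) = λ² − (tr M) λ + det M.
tr M = 3 + 2 = 5.
det M = 3·2 − (-5)² = 6 − 25 = -19.
Characteristic polynomial: λ² − 5λ − 19 = 0.
Discriminant Δ = (tr M)² − 4·det M = 25 − (-76) = 101; √Δ = 10.049876.
λ = (tr M ± √Δ)/2 = (5 ± 10.049876)/2, giving (tr M − √Δ)/2 = -2.5249 and (tr M + √Δ)/2 = 7.5249.

Eigenvalues sorted in increasing order: [-2.5249, 7.5249].


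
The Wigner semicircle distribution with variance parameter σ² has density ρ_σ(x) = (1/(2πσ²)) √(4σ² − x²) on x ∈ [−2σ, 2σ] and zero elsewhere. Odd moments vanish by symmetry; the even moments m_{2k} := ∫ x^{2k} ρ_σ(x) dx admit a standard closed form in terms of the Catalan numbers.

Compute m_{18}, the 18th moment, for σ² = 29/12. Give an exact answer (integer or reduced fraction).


By the scaled semicircle moment identity, m_{2k} = σ^{2k} · C_k with k = 9.
C_9 = (1/(k+1)) · C(2k, k) = (1/10) · C(18, 9) = (1/10) · 48620 = 4862.
σ^{2k} = (σ²)^k = (29/12)^9 = 14507145975869/5159780352.

Therefore m_{18} = σ^{18} · C_9 = (14507145975869/5159780352) · 4862 = 35266871867337539/2579890176.


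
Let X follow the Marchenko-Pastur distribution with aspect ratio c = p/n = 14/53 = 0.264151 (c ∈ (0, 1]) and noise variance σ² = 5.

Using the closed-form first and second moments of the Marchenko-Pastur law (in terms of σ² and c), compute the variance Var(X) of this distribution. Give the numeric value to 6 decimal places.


Recall the MP moments m_1 = E[X] = σ² and m_2 = E[X²] = σ⁴ (1 + c).
m_1 = E[X] = σ² = 5, so m_1² = 25.
m_2 = E[X²] = σ⁴ (1 + c) = 25 · (1 + 0.264151) = 25 · 1.264151 = 31.603774.
(Note m_2 − m_1² simplifies to c · σ⁴ = 0.264151 · 25.)

Var(X) = m_2 − m_1² = 31.603774 − 25 = 6.603774.


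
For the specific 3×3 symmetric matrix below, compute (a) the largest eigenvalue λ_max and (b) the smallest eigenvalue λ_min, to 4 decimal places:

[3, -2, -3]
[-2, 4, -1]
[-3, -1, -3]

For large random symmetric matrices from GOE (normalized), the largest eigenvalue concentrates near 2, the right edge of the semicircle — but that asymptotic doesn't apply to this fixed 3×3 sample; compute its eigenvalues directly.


Since M is real symmetric, all three eigenvalues are real; they are the roots of det(λI − M) = λ³ − (tr M) λ² + s λ − det M, where s is the sum of the principal 2×2 minors.
tr M = 3 + 4 + (-3) = 4.
s = (3·4 − (-2)²) + (3·(-3) − (-3)²) + (4·(-3) − (-1)²) = 8 + (-18) + (-13) = -23.
det M (expand along row 1) = 3·(-13) − (-2)·3 + (-3)·14 = -75.
Characteristic polynomial: λ³ − 4λ² − 23λ + 75 = 0.
Substitute λ = y + (tr M)/3 = y + 1.333333 to remove the quadratic term: y³ + p·y + q = 0 with p = s − (tr M)²/3 = -28.333333 and q = −2(tr M)³/27 + (tr M)·s/3 − det M = 39.592593.
Three real roots ⇒ use the trigonometric (Viète) form: r = 2√(−p/3) = 6.146363, φ = arccos(3q/(p·r)) = arccos(-0.682055) = 2.321365 rad.
y_k = r·cos(φ/3 − 2πk/3) for k = 0, 1, 2 gives y = 4.396299, 1.521764, -5.918062.
λ_k = y_k + 1.333333 gives λ = 5.7296, 2.8551, -4.5847 (check: the sum is 4.0000 = tr M).

Hence λ_max = 5.7296 and λ_min = -4.5847.


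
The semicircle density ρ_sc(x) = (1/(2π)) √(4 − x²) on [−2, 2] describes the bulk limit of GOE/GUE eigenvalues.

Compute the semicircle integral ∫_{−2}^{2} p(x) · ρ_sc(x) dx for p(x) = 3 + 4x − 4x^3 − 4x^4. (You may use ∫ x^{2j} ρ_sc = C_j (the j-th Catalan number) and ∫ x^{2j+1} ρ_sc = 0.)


Write p(x) = Σ a_i x^i, split into monomials and integrate each against ρ_sc separately.
Using ∫ x^{2j} ρ_sc = C_j = (1/(j+1)) C(2j, j) (Catalan numbers) and ∫ x^{2j+1} ρ_sc = 0 (odd monomials vanish by symmetry):
  i = 0 (even): a_0 · C_{0} = 3 · 1 = 3
  i = 1 (odd): ∫ x^1 ρ_sc = 0 (vanishes)
  i = 3 (odd): ∫ x^3 ρ_sc = 0 (vanishes)
  i = 4 (even): a_4 · C_{2} = -4 · 2 = -8

Summing the contributions: ∫_{−2}^{2} p(x) ρ_sc(x) dx = 3 + (-8) = -5.


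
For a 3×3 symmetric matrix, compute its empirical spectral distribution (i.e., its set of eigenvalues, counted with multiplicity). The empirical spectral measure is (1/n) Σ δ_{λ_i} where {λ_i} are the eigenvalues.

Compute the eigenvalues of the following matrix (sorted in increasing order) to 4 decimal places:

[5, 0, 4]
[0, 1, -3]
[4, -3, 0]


Since M is real symmetric, all three eigenvalues are real; they are the roots of det(λI − M) = λ³ − (tr M) λ² + s λ − det M, where s is the sum of the principal 2×2 minors.
tr M = 5 + 1 + 0 = 6.
s = (5·1 − 0²) + (5·0 − 4²) + (1·0 − (-3)²) = 5 + (-16) + (-9) = -20.
det M (expand along row 1) = 5·(-9) − 0·12 + 4·(-4) = -61.
Characteristic polynomial: λ³ − 6λ² − 20λ + 61 = 0.
Substitute λ = y + (tr M)/3 = y + 2.000000 to remove the quadratic term: y³ + p·y + q = 0 with p = s − (tr M)²/3 = -32.000000 and q = −2(tr M)³/27 + (tr M)·s/3 − det M = 5.000000.
Three real roots ⇒ use the trigonometric (Viète) form: r = 2√(−p/3) = 6.531973, φ = arccos(3q/(p·r)) = arccos(-0.071762) = 1.642620 rad.
y_k = r·cos(φ/3 − 2πk/3) for k = 0, 1, 2 gives y = 5.577048, 0.156369, -5.733418.
λ_k = y_k + 2.000000 gives λ = 7.5770, 2.1564, -3.7334 (check: the sum is 6.0000 = tr M).

Eigenvalues sorted in increasing order: [-3.7334, 2.1564, 7.5770].


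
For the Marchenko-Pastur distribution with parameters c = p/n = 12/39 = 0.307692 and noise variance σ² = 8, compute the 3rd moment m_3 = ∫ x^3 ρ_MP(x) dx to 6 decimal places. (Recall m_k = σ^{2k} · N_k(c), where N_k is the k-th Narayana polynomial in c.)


E[X³] = σ⁶ (1 + 3c + c²) (third MP moment). With σ² = 8 (so σ⁶ = 512) and c = 12/39 = 0.307692: E[X³] = 512 · (1 + 3·0.307692 + (0.307692)²) = 512 · 2.017751.

So E[X^3] = 1033.088757.


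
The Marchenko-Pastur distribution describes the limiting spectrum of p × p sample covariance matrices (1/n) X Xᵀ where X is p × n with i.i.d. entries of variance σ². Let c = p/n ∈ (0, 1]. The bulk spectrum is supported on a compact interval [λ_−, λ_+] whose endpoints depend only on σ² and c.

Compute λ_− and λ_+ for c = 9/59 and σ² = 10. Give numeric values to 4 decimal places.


c = 9/59 = 0.152542; √c = 0.390567.
λ_− = σ² (1 − √c)² = 10 · (1 − 0.390567)² = 10 · (0.609433)² = 3.714089.
λ_+ = σ² (1 + √c)² = 10 · (1 + 0.390567)² = 10 · (1.390567)² = 19.336758.

Rounded to 4 decimal places: λ_− ≈ 3.7141, λ_+ ≈ 19.3368.


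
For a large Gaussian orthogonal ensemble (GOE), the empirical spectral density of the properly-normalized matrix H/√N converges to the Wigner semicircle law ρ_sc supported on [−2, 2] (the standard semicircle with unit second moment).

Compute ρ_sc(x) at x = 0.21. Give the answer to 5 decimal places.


ρ_sc(x) = (1/(2π)) √(4 − x²). With x = 0.21:
  4 − x² = 4 − (0.21)² = 4 − 0.044100 = 3.955900.
  √(4 − x²) = 1.988944.
  1/(2π) = 0.159155.
  ρ_sc(0.21) = 0.159155 · 1.988944 = 0.316550.

Rounded to 5 decimal places: ρ_sc(0.21) ≈ 0.31655.


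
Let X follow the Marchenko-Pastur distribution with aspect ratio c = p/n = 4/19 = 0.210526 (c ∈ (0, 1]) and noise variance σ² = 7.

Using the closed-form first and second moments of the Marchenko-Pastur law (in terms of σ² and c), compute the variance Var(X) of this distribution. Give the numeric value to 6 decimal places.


Recall the MP moments m_1 = E[X] = σ² and m_2 = E[X²] = σ⁴ (1 + c).
m_1 = E[X] = σ² = 7, so m_1² = 49.
m_2 = E[X²] = σ⁴ (1 + c) = 49 · (1 + 0.210526) = 49 · 1.210526 = 59.315789.
(Note m_2 − m_1² simplifies to c · σ⁴ = 0.210526 · 49.)

Var(X) = m_2 − m_1² = 59.315789 − 49 = 10.315789.


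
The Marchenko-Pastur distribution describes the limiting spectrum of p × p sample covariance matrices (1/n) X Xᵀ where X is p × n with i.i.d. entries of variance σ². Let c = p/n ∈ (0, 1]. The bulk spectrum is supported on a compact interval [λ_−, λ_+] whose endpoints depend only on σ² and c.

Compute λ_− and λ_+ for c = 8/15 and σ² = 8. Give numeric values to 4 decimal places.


c = 8/15 = 0.533333; √c = 0.730297.
λ_− = σ² (1 − √c)² = 8 · (1 − 0.730297)² = 8 · (0.269703)² = 0.581919.
λ_+ = σ² (1 + √c)² = 8 · (1 + 0.730297)² = 8 · (1.730297)² = 23.951415.

Rounded to 4 decimal places: λ_− ≈ 0.5819, λ_+ ≈ 23.9514.


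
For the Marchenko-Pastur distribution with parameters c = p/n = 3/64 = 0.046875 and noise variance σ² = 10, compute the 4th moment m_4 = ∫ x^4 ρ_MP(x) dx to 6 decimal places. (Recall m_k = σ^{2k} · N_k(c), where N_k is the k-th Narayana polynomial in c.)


E[X⁴] = σ⁸ (1 + 6c + 6c² + c³) (fourth MP moment). With σ² = 10 (so σ⁸ = 10000) and c = 3/64 = 0.046875: E[X⁴] = 10000 · (1 + 6·0.046875 + 6·(0.046875)² + (0.046875)³) = 10000 · 1.294537.

So E[X^4] = 12945.365906.


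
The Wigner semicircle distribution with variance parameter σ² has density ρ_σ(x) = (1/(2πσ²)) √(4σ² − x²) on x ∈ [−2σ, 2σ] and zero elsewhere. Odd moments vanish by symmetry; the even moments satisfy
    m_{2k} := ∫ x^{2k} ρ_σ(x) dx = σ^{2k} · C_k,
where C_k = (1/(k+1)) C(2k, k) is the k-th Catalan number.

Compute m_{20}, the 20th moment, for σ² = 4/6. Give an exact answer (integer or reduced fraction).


By the scaled semicircle moment identity, m_{2k} = σ^{2k} · C_k with k = 10.
C_10 = (1/(k+1)) · C(2k, k) = (1/11) · C(20, 10) = (1/11) · 184756 = 16796.
σ^{2k} = (σ²)^k = (4/6)^10 = 1024/59049.

Therefore m_{20} = σ^{20} · C_10 = (1024/59049) · 16796 = 17199104/59049.


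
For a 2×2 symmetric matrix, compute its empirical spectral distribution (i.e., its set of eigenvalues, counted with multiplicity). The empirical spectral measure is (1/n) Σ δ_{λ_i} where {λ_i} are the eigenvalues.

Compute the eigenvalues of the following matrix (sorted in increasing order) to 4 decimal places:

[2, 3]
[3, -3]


Since M is real symmetric, both eigenvalues are real; they are the roots of det(λI − M) = λ² − (tr M) λ + det M.
tr M = 2 + (-3) = -1.
det M = 2·(-3) − 3² = -6 − 9 = -15.
Characteristic polynomial: λ² + λ − 15 = 0.
Discriminant Δ = (tr M)² − 4·det M = 1 − (-60) = 61; √Δ = 7.810250.
λ = (tr M ± √Δ)/2 = (-1 ± 7.810250)/2, giving (tr M − √Δ)/2 = -4.4051 and (tr M + √Δ)/2 = 3.4051.

Eigenvalues sorted in increasing order: [-4.4051, 3.4051].


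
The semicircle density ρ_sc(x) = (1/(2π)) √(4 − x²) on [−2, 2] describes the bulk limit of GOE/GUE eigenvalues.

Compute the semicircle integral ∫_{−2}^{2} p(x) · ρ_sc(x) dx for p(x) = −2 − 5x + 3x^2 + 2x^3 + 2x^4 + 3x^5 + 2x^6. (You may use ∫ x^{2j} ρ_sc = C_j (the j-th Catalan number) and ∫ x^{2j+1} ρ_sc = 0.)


Write p(x) = Σ a_i x^i, split into monomials and integrate each against ρ_sc separately.
Using ∫ x^{2j} ρ_sc = C_j = (1/(j+1)) C(2j, j) (Catalan numbers) and ∫ x^{2j+1} ρ_sc = 0 (odd monomials vanish by symmetry):
  i = 0 (even): a_0 · C_{0} = -2 · 1 = -2
  i = 1 (odd): ∫ x^1 ρ_sc = 0 (vanishes)
  i = 2 (even): a_2 · C_{1} = 3 · 1 = 3
  i = 3 (odd): ∫ x^3 ρ_sc = 0 (vanishes)
  i = 4 (even): a_4 · C_{2} = 2 · 2 = 4
  i = 5 (odd): ∫ x^5 ρ_sc = 0 (vanishes)
  i = 6 (even): a_6 · C_{3} = 2 · 5 = 10

Summing the contributions: ∫_{−2}^{2} p(x) ρ_sc(x) dx = (-2) + 3 + 4 + 10 = 15.


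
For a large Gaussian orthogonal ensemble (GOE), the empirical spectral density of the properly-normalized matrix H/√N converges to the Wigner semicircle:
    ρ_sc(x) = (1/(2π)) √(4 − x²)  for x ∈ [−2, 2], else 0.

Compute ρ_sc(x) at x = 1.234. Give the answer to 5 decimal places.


ρ_sc(x) = (1/(2π)) √(4 − x²). With x = 1.234:
  4 − x² = 4 − (1.234)² = 4 − 1.522756 = 2.477244.
  √(4 − x²) = 1.573926.
  1/(2π) = 0.159155.
  ρ_sc(1.234) = 0.159155 · 1.573926 = 0.250498.

Rounded to 5 decimal places: ρ_sc(1.234) ≈ 0.25050.


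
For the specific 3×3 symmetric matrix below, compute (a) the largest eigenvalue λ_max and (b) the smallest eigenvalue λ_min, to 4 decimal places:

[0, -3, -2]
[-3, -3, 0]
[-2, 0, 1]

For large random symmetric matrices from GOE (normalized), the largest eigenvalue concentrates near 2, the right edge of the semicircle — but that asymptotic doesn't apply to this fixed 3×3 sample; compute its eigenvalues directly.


Since M is real symmetric, all three eigenvalues are real; they are the roots of det(λI − M) = λ³ − (tr M) λ² + s λ − det M, where s is the sum of the principal 2×2 minors.
tr M = 0 + (-3) + 1 = -2.
s = (0·(-3) − (-3)²) + (0·1 − (-2)²) + ((-3)·1 − 0²) = -9 + (-4) + (-3) = -16.
det M (expand along row 1) = 0·(-3) − (-3)·(-3) + (-2)·(-6) = 3.
Characteristic polynomial: λ³ + 2λ² − 16λ − 3 = 0.
Substitute λ = y + (tr M)/3 = y − 0.666667 to remove the quadratic term: y³ + p·y + q = 0 with p = s − (tr M)²/3 = -17.333333 and q = −2(tr M)³/27 + (tr M)·s/3 − det M = 8.259259.
Three real roots ⇒ use the trigonometric (Viète) form: r = 2√(−p/3) = 4.807402, φ = arccos(3q/(p·r)) = arccos(-0.297351) = 1.872714 rad.
y_k = r·cos(φ/3 − 2πk/3) for k = 0, 1, 2 gives y = 3.900768, 0.482996, -4.383764.
λ_k = y_k − 0.666667 gives λ = 3.2341, -0.1837, -5.0504 (check: the sum is -2.0000 = tr M).

Hence λ_max = 3.2341 and λ_min = -5.0504.


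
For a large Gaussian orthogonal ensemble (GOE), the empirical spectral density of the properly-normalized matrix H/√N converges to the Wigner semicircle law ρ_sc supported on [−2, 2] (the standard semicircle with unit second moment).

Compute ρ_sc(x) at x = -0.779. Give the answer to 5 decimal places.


ρ_sc(x) = (1/(2π)) √(4 − x²). With x = -0.779:
  4 − x² = 4 − (-0.779)² = 4 − 0.606841 = 3.393159.
  √(4 − x²) = 1.842053.
  1/(2π) = 0.159155.
  ρ_sc(-0.779) = 0.159155 · 1.842053 = 0.293172.

Rounded to 5 decimal places: ρ_sc(-0.779) ≈ 0.29317.


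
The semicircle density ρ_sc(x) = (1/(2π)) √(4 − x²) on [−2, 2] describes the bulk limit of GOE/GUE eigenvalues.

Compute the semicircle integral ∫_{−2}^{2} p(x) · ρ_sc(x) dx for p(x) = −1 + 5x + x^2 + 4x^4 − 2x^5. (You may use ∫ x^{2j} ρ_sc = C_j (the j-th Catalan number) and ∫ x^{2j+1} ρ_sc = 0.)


Write p(x) = Σ a_i x^i, split into monomials and integrate each against ρ_sc separately.
Using ∫ x^{2j} ρ_sc = C_j = (1/(j+1)) C(2j, j) (Catalan numbers) and ∫ x^{2j+1} ρ_sc = 0 (odd monomials vanish by symmetry):
  i = 0 (even): a_0 · C_{0} = -1 · 1 = -1
  i = 1 (odd): ∫ x^1 ρ_sc = 0 (vanishes)
  i = 2 (even): a_2 · C_{1} = 1 · 1 = 1
  i = 4 (even): a_4 · C_{2} = 4 · 2 = 8
  i = 5 (odd): ∫ x^5 ρ_sc = 0 (vanishes)

Summing the contributions: ∫_{−2}^{2} p(x) ρ_sc(x) dx = (-1) + 1 + 8 = 8.
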